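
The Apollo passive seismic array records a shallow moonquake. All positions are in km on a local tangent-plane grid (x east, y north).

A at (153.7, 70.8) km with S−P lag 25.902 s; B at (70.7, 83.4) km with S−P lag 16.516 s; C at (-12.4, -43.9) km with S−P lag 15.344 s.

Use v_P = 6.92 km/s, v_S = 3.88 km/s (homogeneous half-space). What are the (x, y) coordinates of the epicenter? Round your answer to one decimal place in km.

x ≈ -75.0 km, y ≈ 76.3 km

Distance from S−P lag: d = Δt · v_P v_S / (v_P − v_S) = Δt · (6.92·3.88)/(6.92−3.88) ≈ 8.8321·Δt.
So d_A = 228.77, d_B = 145.87, d_C = 135.52 km.
Circle about each station: (x − 153.7)² + (y − 70.8)² = 228.77²; (x − 70.7)² + (y − 83.4)² = 145.87²; (x + 12.4)² + (y + 43.9)² = 135.52².
Subtracting pairs of circle equations eliminates x²+y² and gives linear equations (the radical axes):
-166.0 x + 25.2 y = 14375.38
-332.2 x − 229.4 y = 7414.68
Solving the 2×2 system: x ≈ -75.0, y ≈ 76.3 km.
Check against A (with the unrounded x, y): √((x − 153.7)²+(y − 70.8)²) = 228.78 ≈ 228.77 km. ✓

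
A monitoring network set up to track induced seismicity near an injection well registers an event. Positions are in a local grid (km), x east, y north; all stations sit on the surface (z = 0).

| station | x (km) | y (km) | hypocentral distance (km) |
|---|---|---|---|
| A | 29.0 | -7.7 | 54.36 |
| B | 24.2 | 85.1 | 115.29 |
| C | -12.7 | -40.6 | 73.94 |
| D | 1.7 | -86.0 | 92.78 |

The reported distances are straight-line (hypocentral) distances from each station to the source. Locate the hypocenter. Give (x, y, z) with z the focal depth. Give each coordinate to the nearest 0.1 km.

x ≈ 32.4 km, y ≈ -16.7 km, depth ≈ 53.5 km

Each station gives a sphere (x−x_i)² + (y−y_i)² + z² = d_i² (stations at z=0).
Subtracting the A sphere from B and C: z² cancels, leaving linear equations in x and y:
-9.6 x + 185.6 y = -3409.41
-83.4 x − 65.8 y = -1602.75
Solving: x ≈ 32.389, y ≈ -16.694 km (keep extra digits for the depth step; rounded: 32.4, -16.7).
Then from the A sphere: z² = 54.36² − (x − 29.0)² − (y + 7.7)² with x = 32.389, y = -16.694, so z ≈ 53.504 ≈ 53.5 km.
Check against D (with the unrounded solution): distance 92.78 ≈ 92.78 km. ✓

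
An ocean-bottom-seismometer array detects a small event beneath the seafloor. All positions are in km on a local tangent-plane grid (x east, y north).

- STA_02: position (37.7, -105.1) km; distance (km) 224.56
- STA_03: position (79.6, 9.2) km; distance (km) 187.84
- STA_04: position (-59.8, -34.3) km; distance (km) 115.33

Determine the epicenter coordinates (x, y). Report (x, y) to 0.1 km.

(-96.3, 75.1)

Circle about each station: (x − 37.7)² + (y + 105.1)² = 224.56²; (x − 79.6)² + (y − 9.2)² = 187.84²; (x + 59.8)² + (y + 34.3)² = 115.33².
Subtracting the STA_02 equation from the STA_03 and STA_04 equations removes the quadratic terms:
83.8 x + 228.6 y = 9096.83
-195.0 x + 141.6 y = 29411.41
Solving the 2×2 system: x ≈ -96.3, y ≈ 75.1 km.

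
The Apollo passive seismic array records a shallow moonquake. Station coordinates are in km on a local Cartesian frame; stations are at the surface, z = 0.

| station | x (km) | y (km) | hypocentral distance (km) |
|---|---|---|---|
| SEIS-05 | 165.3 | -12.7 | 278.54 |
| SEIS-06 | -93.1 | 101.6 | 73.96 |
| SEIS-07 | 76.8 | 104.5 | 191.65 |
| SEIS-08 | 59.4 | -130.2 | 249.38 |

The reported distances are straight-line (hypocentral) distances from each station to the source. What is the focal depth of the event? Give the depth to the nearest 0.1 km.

z ≈ 56.1 km

Each station gives a sphere (x−x_i)² + (y−y_i)² + z² = d_i² (stations at z=0).
Subtracting the SEIS-05 sphere from SEIS-06 and SEIS-07: z² cancels, leaving linear equations in x and y:
-516.8 x + 228.6 y = 63619.24
-177.0 x + 234.4 y = 30187.92
Solving: x ≈ -99.304, y ≈ 53.802 km (keep extra digits for the depth step; rounded: -99.3, 53.8).
Then from the SEIS-05 sphere: z² = 278.54² − (x − 165.3)² − (y + 12.7)² with x = -99.304, y = 53.802, so z ≈ 56.096 ≈ 56.1 km.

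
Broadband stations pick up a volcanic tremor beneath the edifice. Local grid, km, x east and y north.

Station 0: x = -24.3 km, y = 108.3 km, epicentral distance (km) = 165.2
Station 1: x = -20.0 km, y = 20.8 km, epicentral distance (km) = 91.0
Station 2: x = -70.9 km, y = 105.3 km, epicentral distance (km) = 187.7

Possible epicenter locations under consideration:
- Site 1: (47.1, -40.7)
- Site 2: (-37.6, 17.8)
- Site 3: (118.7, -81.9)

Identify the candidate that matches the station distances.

For each candidate, compare |candidate − station| to the reported distance:
Site 1: residuals Station 0 0.0, Station 1 0.0, Station 2 0.0 → max 0.0 km
Site 2: residuals Station 0 73.7, Station 1 73.1, Station 2 94.1 → max 94.1 km
Site 3: residuals Station 0 72.8, Station 1 81.6, Station 2 78.7 → max 81.6 km
Only Site 1 has all residuals ≈ 0.

Site 1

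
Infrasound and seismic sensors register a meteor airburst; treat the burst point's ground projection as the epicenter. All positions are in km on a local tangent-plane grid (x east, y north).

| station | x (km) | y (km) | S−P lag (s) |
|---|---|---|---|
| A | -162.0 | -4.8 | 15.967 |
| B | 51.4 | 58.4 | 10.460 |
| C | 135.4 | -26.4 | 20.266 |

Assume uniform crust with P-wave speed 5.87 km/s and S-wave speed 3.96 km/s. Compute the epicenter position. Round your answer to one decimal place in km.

Distance from S−P lag: d = Δt · v_P v_S / (v_P − v_S) = Δt · (5.87·3.96)/(5.87−3.96) ≈ 12.1703·Δt.
So d_A = 194.32, d_B = 127.30, d_C = 246.64 km.
Circle about each station: (x + 162.0)² + (y + 4.8)² = 194.32²; (x − 51.4)² + (y − 58.4)² = 127.30²; (x − 135.4)² + (y + 26.4)² = 246.64².
Subtracting the A equation from the B and C equations removes the quadratic terms:
426.8 x + 126.4 y = 1340.45
594.8 x − 43.2 y = -30307.95
Solving the 2×2 system: x ≈ -40.3, y ≈ 146.7 km.

(-40.3, 146.7)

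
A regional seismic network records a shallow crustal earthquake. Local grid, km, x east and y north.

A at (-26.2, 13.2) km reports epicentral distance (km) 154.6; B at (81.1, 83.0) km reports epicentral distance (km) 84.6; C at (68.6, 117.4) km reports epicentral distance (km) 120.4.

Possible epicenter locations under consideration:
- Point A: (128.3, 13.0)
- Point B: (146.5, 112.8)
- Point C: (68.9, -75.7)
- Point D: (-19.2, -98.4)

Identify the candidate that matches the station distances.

For each candidate, compare |candidate − station| to the reported distance:
Point A: residuals A 0.1, B 0.2, C 0.1 → max 0.2 km
Point B: residuals A 44.8, B 12.7, C 42.4 → max 44.8 km
Point C: residuals A 24.4, B 74.6, C 72.7 → max 74.6 km
Point D: residuals A 42.8, B 122.7, C 112.6 → max 122.7 km
Only Point A has all residuals ≈ 0.

Point A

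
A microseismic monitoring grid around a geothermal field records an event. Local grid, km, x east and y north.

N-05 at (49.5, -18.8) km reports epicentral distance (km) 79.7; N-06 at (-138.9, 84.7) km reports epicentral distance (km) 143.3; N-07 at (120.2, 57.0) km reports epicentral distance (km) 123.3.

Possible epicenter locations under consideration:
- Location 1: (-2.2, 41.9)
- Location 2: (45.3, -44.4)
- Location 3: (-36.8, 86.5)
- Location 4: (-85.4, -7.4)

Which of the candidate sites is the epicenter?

Location 1

For each candidate, compare |candidate − station| to the reported distance:
Location 1: residuals N-05 0.0, N-06 0.1, N-07 0.0 → max 0.1 km
Location 2: residuals N-05 53.8, N-06 81.6, N-07 2.8 → max 81.6 km
Location 3: residuals N-05 56.4, N-06 41.2, N-07 36.4 → max 56.4 km
Location 4: residuals N-05 55.7, N-06 36.8, N-07 92.2 → max 92.2 km
Only Location 1 has all residuals ≈ 0.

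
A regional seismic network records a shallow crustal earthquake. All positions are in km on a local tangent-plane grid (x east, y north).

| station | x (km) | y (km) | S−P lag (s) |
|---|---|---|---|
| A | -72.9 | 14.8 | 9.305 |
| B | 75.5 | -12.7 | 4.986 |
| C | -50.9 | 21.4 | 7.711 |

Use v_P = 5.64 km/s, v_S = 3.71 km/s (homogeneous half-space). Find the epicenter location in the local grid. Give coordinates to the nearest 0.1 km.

21.9 km east, -19.7 km north

Distance from S−P lag: d = Δt · v_P v_S / (v_P − v_S) = Δt · (5.64·3.71)/(5.64−3.71) ≈ 10.8417·Δt.
So d_A = 100.88, d_B = 54.06, d_C = 83.60 km.
Circle about each station: (x + 72.9)² + (y − 14.8)² = 100.88²; (x − 75.5)² + (y + 12.7)² = 54.06²; (x + 50.9)² + (y − 21.4)² = 83.60².
Subtracting the A equation from the B and C equations removes the quadratic terms:
296.8 x − 55.0 y = 7582.38
44.0 x + 13.2 y = 703.13
Solving the 2×2 system: x ≈ 21.9, y ≈ -19.7 km.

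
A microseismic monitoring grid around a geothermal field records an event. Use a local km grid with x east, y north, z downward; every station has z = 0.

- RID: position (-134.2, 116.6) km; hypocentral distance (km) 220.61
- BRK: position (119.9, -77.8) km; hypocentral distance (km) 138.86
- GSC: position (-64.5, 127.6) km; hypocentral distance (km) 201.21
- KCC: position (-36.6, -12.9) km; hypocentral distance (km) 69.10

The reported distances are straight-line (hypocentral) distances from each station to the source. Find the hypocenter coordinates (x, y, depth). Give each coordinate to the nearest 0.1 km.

(-11.6, -62.0, 41.7)

Each station gives a sphere (x−x_i)² + (y−y_i)² + z² = d_i² (stations at z=0).
Subtracting the RID sphere from BRK and GSC: z² cancels, leaving linear equations in x and y:
508.2 x − 388.8 y = 18210.32
139.4 x + 22.0 y = -2979.88
Solving: x ≈ -11.593, y ≈ -61.991 km (keep extra digits for the depth step; rounded: -11.6, -62.0).
Then from the RID sphere: z² = 220.61² − (x + 134.2)² − (y − 116.6)² with x = -11.593, y = -61.991, so z ≈ 41.732 ≈ 41.7 km.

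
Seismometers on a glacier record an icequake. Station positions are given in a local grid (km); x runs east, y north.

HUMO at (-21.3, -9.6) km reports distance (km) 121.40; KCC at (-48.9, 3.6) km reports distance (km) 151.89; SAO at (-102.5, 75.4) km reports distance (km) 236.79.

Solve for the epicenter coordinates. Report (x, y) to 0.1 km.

x ≈ 82.9 km, y ≈ -71.9 km

Circle about each station: (x + 21.3)² + (y + 9.6)² = 121.40²; (x + 48.9)² + (y − 3.6)² = 151.89²; (x + 102.5)² + (y − 75.4)² = 236.79².
Subtracting pairs of circle equations eliminates x²+y² and gives linear equations (the radical axes):
-55.2 x + 26.4 y = -6474.29
-162.4 x + 170.0 y = -25685.98
Solving the 2×2 system: x ≈ 82.9, y ≈ -71.9 km.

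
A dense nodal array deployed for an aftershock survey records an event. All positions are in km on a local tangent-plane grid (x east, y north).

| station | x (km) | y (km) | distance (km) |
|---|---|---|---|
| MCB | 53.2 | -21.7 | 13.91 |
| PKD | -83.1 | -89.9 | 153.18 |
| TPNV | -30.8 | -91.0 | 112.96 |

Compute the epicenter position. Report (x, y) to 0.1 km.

Circle about each station: (x − 53.2)² + (y + 21.7)² = 13.91²; (x + 83.1)² + (y + 89.9)² = 153.18²; (x + 30.8)² + (y + 91.0)² = 112.96².
Subtracting pairs of circle equations eliminates x²+y² and gives linear equations (the radical axes):
-272.6 x − 136.4 y = -11584.13
-168.0 x − 138.6 y = -6637.96
Solving the 2×2 system: x ≈ 47.1, y ≈ -9.2 km.

x ≈ 47.1 km, y ≈ -9.2 km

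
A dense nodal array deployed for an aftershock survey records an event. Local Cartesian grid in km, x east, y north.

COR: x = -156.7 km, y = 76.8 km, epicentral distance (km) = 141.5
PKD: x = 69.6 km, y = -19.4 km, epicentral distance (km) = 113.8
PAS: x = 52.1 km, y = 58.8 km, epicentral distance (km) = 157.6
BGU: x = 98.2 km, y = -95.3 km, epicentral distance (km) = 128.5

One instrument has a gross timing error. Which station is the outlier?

COR

Solve using three stations at a time. Using PKD, PAS, BGU (subtract circle equations pairwise → linear system) gives (x, y) ≈ (-28.9, -76.4).
Distances from that point to each station vs reported:
  COR: calculated 199.5 vs reported 141.5 → residual 58.0 km
  PKD: calculated 113.8 vs reported 113.8 → residual 0.0 km
  PAS: calculated 157.6 vs reported 157.6 → residual 0.0 km
  BGU: calculated 128.5 vs reported 128.5 → residual 0.0 km
PKD, PAS, BGU are mutually consistent (residuals ≈ 0); COR is off by 58.0 km.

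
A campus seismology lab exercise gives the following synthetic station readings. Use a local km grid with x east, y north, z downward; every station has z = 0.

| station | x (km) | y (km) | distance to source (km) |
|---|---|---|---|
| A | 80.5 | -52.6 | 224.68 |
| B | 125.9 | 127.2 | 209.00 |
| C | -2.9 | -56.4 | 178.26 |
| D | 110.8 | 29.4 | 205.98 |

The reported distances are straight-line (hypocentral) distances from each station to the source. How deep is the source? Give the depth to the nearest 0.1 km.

Each station gives a sphere (x−x_i)² + (y−y_i)² + z² = d_i² (stations at z=0).
Subtracting the A sphere from B and C: z² cancels, leaving linear equations in x and y:
90.8 x + 359.6 y = 29583.74
-166.8 x − 7.6 y = 12646.83
Solving: x ≈ -80.495, y ≈ 102.594 km (keep extra digits for the depth step; rounded: -80.5, 102.6).
Then from the A sphere: z² = 224.68² − (x − 80.5)² − (y + 52.6)² with x = -80.495, y = 102.594, so z ≈ 21.830 ≈ 21.8 km.

z ≈ 21.8 km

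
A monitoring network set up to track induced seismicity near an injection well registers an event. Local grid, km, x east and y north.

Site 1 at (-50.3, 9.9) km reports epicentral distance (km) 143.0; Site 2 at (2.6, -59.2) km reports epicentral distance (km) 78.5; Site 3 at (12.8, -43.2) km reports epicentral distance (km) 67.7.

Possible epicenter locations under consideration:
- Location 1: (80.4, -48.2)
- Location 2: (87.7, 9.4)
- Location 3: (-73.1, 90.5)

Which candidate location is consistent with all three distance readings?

For each candidate, compare |candidate − station| to the reported distance:
Location 1: residuals Site 1 0.0, Site 2 0.1, Site 3 0.1 → max 0.1 km
Location 2: residuals Site 1 5.0, Site 2 30.8, Site 3 23.8 → max 30.8 km
Location 3: residuals Site 1 59.2, Site 2 89.3, Site 3 91.2 → max 91.2 km
Only Location 1 has all residuals ≈ 0.

Location 1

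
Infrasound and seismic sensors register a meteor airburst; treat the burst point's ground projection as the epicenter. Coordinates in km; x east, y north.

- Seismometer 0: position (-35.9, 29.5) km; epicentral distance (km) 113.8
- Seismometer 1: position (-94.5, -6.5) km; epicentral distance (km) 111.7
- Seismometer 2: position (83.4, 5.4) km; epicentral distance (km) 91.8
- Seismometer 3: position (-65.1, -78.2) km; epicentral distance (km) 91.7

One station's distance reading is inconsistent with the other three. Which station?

Seismometer 1

Solve using three stations at a time. Using Seismometer 0, Seismometer 2, Seismometer 3 (subtract circle equations pairwise → linear system) gives (x, y) ≈ (25.8, -66.1).
Distances from that point to each station vs reported:
  Seismometer 0: calculated 113.8 vs reported 113.8 → residual 0.0 km
  Seismometer 1: calculated 134.3 vs reported 111.7 → residual 22.6 km
  Seismometer 2: calculated 91.8 vs reported 91.8 → residual 0.0 km
  Seismometer 3: calculated 91.7 vs reported 91.7 → residual 0.0 km
Seismometer 0, Seismometer 2, Seismometer 3 are mutually consistent (residuals ≈ 0); Seismometer 1 is off by 22.6 km.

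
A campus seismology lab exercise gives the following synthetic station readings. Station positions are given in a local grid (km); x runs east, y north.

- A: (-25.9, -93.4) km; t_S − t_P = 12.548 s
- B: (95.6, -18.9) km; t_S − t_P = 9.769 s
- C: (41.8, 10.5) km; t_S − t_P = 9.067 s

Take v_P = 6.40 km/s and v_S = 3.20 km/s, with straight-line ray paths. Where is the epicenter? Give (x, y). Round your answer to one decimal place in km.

(40.0, -47.5)

Distance from S−P lag: d = Δt · v_P v_S / (v_P − v_S) = Δt · (6.40·3.20)/(6.40−3.20) ≈ 6.4000·Δt.
So d_A = 80.31, d_B = 62.52, d_C = 58.03 km.
Circle about each station: (x + 25.9)² + (y + 93.4)² = 80.31²; (x − 95.6)² + (y + 18.9)² = 62.52²; (x − 41.8)² + (y − 10.5)² = 58.03².
Subtracting the A equation from the B and C equations removes the quadratic terms:
243.0 x + 149.0 y = 2643.15
135.4 x + 207.8 y = -4454.66
Solving the 2×2 system: x ≈ 40.0, y ≈ -47.5 km.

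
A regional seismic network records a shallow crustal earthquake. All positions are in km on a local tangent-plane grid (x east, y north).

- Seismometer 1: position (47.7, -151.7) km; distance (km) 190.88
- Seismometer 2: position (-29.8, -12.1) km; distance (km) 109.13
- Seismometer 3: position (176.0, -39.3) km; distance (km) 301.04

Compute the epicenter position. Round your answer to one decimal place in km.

Circle about each station: (x − 47.7)² + (y + 151.7)² = 190.88²; (x + 29.8)² + (y + 12.1)² = 109.13²; (x − 176.0)² + (y + 39.3)² = 301.04².
Subtracting the Seismometer 1 equation from the Seismometer 2 and Seismometer 3 equations removes the quadratic terms:
-155.0 x + 279.2 y = 272.09
256.6 x + 224.8 y = -46957.60
Solving the 2×2 system: x ≈ -123.7, y ≈ -67.7 km.

x ≈ -123.7 km, y ≈ -67.7 km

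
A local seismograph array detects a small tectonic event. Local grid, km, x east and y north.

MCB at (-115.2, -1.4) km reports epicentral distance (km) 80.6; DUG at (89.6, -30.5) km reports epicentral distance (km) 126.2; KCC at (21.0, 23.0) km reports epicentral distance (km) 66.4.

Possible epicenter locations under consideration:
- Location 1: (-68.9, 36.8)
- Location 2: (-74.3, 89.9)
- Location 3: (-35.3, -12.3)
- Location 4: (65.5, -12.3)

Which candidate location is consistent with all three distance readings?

For each candidate, compare |candidate − station| to the reported distance:
Location 1: residuals MCB 20.6, DUG 46.0, KCC 24.6 → max 46.0 km
Location 2: residuals MCB 19.4, DUG 77.2, KCC 50.0 → max 77.2 km
Location 3: residuals MCB 0.0, DUG 0.0, KCC 0.1 → max 0.1 km
Location 4: residuals MCB 100.4, DUG 96.0, KCC 9.6 → max 100.4 km
Only Location 3 has all residuals ≈ 0.

Location 3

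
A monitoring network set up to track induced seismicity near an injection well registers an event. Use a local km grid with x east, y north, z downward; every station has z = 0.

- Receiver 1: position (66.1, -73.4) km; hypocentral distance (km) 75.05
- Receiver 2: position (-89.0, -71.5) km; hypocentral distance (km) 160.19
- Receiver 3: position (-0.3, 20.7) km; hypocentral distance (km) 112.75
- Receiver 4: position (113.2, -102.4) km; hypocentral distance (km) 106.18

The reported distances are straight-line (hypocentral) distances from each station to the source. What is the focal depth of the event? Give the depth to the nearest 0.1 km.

depth ≈ 70.0 km

Each station gives a sphere (x−x_i)² + (y−y_i)² + z² = d_i² (stations at z=0).
Subtracting the Receiver 1 sphere from Receiver 2 and Receiver 3: z² cancels, leaving linear equations in x and y:
-310.2 x + 3.8 y = -16751.85
-132.8 x + 188.2 y = -16408.25
Solving: x ≈ 53.397, y ≈ -49.507 km (keep extra digits for the depth step; rounded: 53.4, -49.5).
Then from the Receiver 1 sphere: z² = 75.05² − (x − 66.1)² − (y + 73.4)² with x = 53.397, y = -49.507, so z ≈ 70.002 ≈ 70.0 km.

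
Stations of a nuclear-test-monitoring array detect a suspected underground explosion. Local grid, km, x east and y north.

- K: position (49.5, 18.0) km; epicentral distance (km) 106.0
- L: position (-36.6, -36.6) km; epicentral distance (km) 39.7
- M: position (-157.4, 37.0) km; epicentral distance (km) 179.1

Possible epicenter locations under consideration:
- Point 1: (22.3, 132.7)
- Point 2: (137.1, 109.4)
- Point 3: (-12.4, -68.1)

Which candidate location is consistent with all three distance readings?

Point 3

For each candidate, compare |candidate − station| to the reported distance:
Point 1: residuals K 11.9, L 139.6, M 24.5 → max 139.6 km
Point 2: residuals K 20.6, L 187.2, M 124.2 → max 187.2 km
Point 3: residuals K 0.0, L 0.0, M 0.0 → max 0.0 km
Only Point 3 has all residuals ≈ 0.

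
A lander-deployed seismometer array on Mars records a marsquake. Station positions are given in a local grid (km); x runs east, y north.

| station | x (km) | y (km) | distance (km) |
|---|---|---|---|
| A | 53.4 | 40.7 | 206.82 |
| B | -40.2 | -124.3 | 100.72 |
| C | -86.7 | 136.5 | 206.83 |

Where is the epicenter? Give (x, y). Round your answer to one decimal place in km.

-123.1 km east, -67.1 km north

Circle about each station: (x − 53.4)² + (y − 40.7)² = 206.82²; (x + 40.2)² + (y + 124.3)² = 100.72²; (x + 86.7)² + (y − 136.5)² = 206.83².
Subtracting the A equation from the B and C equations removes the quadratic terms:
-187.2 x − 330.0 y = 45188.47
-280.2 x + 191.6 y = 21636.95
Solving the 2×2 system: x ≈ -123.1, y ≈ -67.1 km.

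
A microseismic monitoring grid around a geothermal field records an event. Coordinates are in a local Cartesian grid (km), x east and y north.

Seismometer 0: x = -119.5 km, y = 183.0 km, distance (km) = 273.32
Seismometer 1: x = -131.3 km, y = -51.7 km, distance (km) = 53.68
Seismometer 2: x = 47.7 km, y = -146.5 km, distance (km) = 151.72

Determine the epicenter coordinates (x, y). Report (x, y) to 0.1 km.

Circle about each station: (x + 119.5)² + (y − 183.0)² = 273.32²; (x + 131.3)² + (y + 51.7)² = 53.68²; (x − 47.7)² + (y + 146.5)² = 151.72².
Subtracting pairs of circle equations eliminates x²+y² and gives linear equations (the radical axes):
-23.6 x − 469.4 y = 43965.61
334.4 x − 659.0 y = 27653.15
Solving the 2×2 system: x ≈ -92.7, y ≈ -89.0 km.

-92.7 km east, -89.0 km north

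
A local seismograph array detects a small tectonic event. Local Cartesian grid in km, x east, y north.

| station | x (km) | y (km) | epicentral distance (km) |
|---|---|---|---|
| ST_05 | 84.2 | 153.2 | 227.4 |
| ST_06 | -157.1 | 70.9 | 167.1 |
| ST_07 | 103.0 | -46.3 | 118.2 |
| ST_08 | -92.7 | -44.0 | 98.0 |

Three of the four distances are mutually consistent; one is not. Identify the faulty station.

Solve using three stations at a time. Using ST_06, ST_07, ST_08 (subtract circle equations pairwise → linear system) gives (x, y) ≈ (-5.5, 0.7).
Distances from that point to each station vs reported:
  ST_05: calculated 176.9 vs reported 227.4 → residual 50.5 km
  ST_06: calculated 167.1 vs reported 167.1 → residual 0.0 km
  ST_07: calculated 118.2 vs reported 118.2 → residual 0.0 km
  ST_08: calculated 98.0 vs reported 98.0 → residual 0.0 km
ST_06, ST_07, ST_08 are mutually consistent (residuals ≈ 0); ST_05 is off by 50.5 km.

ST_05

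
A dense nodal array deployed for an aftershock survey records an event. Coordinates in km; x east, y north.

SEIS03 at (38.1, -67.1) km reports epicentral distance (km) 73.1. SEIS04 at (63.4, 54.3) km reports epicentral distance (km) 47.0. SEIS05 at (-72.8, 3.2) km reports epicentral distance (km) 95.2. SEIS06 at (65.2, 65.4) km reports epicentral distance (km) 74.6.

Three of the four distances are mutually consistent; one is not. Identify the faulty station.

Solve using three stations at a time. Using SEIS03, SEIS05, SEIS06 (subtract circle equations pairwise → linear system) gives (x, y) ≈ (22.4, 4.3).
Distances from that point to each station vs reported:
  SEIS03: calculated 73.1 vs reported 73.1 → residual 0.0 km
  SEIS04: calculated 64.7 vs reported 47.0 → residual 17.7 km
  SEIS05: calculated 95.2 vs reported 95.2 → residual 0.0 km
  SEIS06: calculated 74.6 vs reported 74.6 → residual 0.0 km
SEIS03, SEIS05, SEIS06 are mutually consistent (residuals ≈ 0); SEIS04 is off by 17.7 km.

SEIS04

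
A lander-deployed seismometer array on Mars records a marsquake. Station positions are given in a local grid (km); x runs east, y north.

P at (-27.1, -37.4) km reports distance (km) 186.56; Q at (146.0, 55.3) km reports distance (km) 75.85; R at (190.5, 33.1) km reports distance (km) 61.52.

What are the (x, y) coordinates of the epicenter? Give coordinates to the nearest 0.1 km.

Circle about each station: (x + 27.1)² + (y + 37.4)² = 186.56²; (x − 146.0)² + (y − 55.3)² = 75.85²; (x − 190.5)² + (y − 33.1)² = 61.52².
Subtracting the P equation from the Q and R equations removes the quadratic terms:
346.2 x + 185.4 y = 51292.33
435.2 x + 141.0 y = 66272.61
Solving the 2×2 system: x ≈ 158.6, y ≈ -19.5 km.
Check against P (with the unrounded x, y): √((x + 27.1)²+(y + 37.4)²) = 186.56 ≈ 186.56 km. ✓

158.6 km east, -19.5 km north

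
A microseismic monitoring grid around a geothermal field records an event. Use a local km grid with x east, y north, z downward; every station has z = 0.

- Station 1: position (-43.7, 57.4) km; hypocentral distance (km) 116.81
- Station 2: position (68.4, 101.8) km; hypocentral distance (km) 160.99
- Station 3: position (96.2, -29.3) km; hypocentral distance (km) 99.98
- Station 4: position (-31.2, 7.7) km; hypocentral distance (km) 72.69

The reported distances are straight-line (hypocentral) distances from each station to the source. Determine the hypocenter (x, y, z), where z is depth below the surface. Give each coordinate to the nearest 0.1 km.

(5.3, -40.8, 40.0)

Each station gives a sphere (x−x_i)² + (y−y_i)² + z² = d_i² (stations at z=0).
Subtracting the Station 1 sphere from Station 2 and Station 3: z² cancels, leaving linear equations in x and y:
224.2 x + 88.8 y = -2435.85
279.8 x − 173.4 y = 8557.06
Solving: x ≈ 5.296, y ≈ -40.803 km (keep extra digits for the depth step; rounded: 5.3, -40.8).
Then from the Station 1 sphere: z² = 116.81² − (x + 43.7)² − (y − 57.4)² with x = 5.296, y = -40.803, so z ≈ 40.002 ≈ 40.0 km.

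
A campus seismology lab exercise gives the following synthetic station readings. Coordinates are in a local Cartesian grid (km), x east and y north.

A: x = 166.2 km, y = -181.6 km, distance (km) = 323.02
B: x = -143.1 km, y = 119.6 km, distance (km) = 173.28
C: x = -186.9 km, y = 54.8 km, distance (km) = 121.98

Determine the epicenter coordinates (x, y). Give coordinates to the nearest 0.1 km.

Circle about each station: (x − 166.2)² + (y + 181.6)² = 323.02²; (x + 143.1)² + (y − 119.6)² = 173.28²; (x + 186.9)² + (y − 54.8)² = 121.98².
Subtracting the A equation from the B and C equations removes the quadratic terms:
-618.6 x + 602.4 y = 48496.73
-706.2 x + 472.8 y = 66796.45
Solving the 2×2 system: x ≈ -130.2, y ≈ -53.2 km.
Check against A (with the unrounded x, y): √((x − 166.2)²+(y + 181.6)²) = 323.02 ≈ 323.02 km. ✓

x ≈ -130.2 km, y ≈ -53.2 km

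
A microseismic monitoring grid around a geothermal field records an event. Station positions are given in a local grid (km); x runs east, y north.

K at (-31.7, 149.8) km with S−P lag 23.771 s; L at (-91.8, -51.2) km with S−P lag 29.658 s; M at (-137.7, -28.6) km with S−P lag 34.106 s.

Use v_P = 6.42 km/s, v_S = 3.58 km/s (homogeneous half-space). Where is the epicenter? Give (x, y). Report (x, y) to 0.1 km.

Distance from S−P lag: d = Δt · v_P v_S / (v_P − v_S) = Δt · (6.42·3.58)/(6.42−3.58) ≈ 8.0928·Δt.
So d_K = 192.37, d_L = 240.02, d_M = 276.01 km.
Circle about each station: (x + 31.7)² + (y − 149.8)² = 192.37²; (x + 91.8)² + (y + 51.2)² = 240.02²; (x + 137.7)² + (y + 28.6)² = 276.01².
Subtracting the K equation from the L and M equations removes the quadratic terms:
-120.2 x − 402.0 y = -32999.63
-212.0 x − 356.8 y = -42840.98
Solving the 2×2 system: x ≈ 128.7, y ≈ 43.6 km.
Check against K (with the unrounded x, y): √((x + 31.7)²+(y − 149.8)²) = 192.35 ≈ 192.37 km. ✓

x ≈ 128.7 km, y ≈ 43.6 km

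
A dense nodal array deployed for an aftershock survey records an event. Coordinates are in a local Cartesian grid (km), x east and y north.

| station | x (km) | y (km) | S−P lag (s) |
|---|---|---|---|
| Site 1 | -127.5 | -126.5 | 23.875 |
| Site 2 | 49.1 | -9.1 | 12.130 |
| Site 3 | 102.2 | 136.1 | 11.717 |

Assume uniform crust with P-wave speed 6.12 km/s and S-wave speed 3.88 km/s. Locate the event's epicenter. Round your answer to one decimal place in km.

(-17.0, 101.2)

Distance from S−P lag: d = Δt · v_P v_S / (v_P − v_S) = Δt · (6.12·3.88)/(6.12−3.88) ≈ 10.6007·Δt.
So d_Site 1 = 253.09, d_Site 2 = 128.59, d_Site 3 = 124.21 km.
Circle about each station: (x + 127.5)² + (y + 126.5)² = 253.09²; (x − 49.1)² + (y + 9.1)² = 128.59²; (x − 102.2)² + (y − 136.1)² = 124.21².
Subtracting the Site 1 equation from the Site 2 and Site 3 equations removes the quadratic terms:
353.2 x + 234.8 y = 17754.28
459.4 x + 525.2 y = 45335.97
Solving the 2×2 system: x ≈ -17.0, y ≈ 101.2 km.
Check against Site 1 (with the unrounded x, y): √((x + 127.5)²+(y + 126.5)²) = 253.09 ≈ 253.09 km. ✓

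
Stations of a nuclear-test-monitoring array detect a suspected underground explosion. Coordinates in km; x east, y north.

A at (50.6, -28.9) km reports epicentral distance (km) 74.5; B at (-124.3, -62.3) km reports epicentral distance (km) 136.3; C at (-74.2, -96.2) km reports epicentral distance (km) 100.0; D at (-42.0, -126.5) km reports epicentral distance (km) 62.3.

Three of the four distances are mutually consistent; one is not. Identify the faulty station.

C

Solve using three stations at a time. Using A, B, D (subtract circle equations pairwise → linear system) gives (x, y) ≈ (9.0, -90.7).
Distances from that point to each station vs reported:
  A: calculated 74.5 vs reported 74.5 → residual 0.0 km
  B: calculated 136.3 vs reported 136.3 → residual 0.0 km
  C: calculated 83.4 vs reported 100.0 → residual 16.6 km
  D: calculated 62.3 vs reported 62.3 → residual 0.0 km
A, B, D are mutually consistent (residuals ≈ 0); C is off by 16.6 km.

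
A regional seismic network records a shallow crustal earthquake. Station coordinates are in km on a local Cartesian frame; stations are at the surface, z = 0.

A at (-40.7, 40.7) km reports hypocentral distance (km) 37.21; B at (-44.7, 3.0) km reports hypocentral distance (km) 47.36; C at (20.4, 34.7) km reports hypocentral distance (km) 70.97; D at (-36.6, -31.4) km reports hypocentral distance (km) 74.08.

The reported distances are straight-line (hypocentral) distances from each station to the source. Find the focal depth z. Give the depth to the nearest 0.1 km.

Each station gives a sphere (x−x_i)² + (y−y_i)² + z² = d_i² (stations at z=0).
Subtracting the A sphere from B and C: z² cancels, leaving linear equations in x and y:
-8.0 x − 75.4 y = -2164.28
122.2 x − 12.0 y = -5344.89
Solving: x ≈ -40.498, y ≈ 33.001 km (keep extra digits for the depth step; rounded: -40.5, 33.0).
Then from the A sphere: z² = 37.21² − (x + 40.7)² − (y − 40.7)² with x = -40.498, y = 33.001, so z ≈ 36.404 ≈ 36.4 km.

z ≈ 36.4 km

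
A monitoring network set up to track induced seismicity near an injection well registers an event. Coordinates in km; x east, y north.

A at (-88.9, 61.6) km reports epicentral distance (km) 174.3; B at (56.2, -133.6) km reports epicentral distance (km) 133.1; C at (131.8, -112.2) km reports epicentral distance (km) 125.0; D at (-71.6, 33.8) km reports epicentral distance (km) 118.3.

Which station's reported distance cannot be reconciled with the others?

Solve using three stations at a time. Using A, B, C (subtract circle equations pairwise → linear system) gives (x, y) ≈ (73.5, -1.6).
Distances from that point to each station vs reported:
  A: calculated 174.3 vs reported 174.3 → residual 0.0 km
  B: calculated 133.1 vs reported 133.1 → residual 0.0 km
  C: calculated 125.0 vs reported 125.0 → residual 0.0 km
  D: calculated 149.4 vs reported 118.3 → residual 31.1 km
A, B, C are mutually consistent (residuals ≈ 0); D is off by 31.1 km.

D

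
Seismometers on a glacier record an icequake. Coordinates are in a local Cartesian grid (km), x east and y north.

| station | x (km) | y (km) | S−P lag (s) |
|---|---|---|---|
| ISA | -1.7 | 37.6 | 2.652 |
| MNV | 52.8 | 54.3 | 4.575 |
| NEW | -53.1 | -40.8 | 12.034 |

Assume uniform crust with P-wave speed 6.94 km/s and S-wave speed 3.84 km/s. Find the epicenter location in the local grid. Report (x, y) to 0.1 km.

(20.4, 32.0)

Distance from S−P lag: d = Δt · v_P v_S / (v_P − v_S) = Δt · (6.94·3.84)/(6.94−3.84) ≈ 8.5966·Δt.
So d_ISA = 22.80, d_MNV = 39.33, d_NEW = 103.45 km.
Circle about each station: (x + 1.7)² + (y − 37.6)² = 22.80²; (x − 52.8)² + (y − 54.3)² = 39.33²; (x + 53.1)² + (y + 40.8)² = 103.45².
Subtracting the ISA equation from the MNV and NEW equations removes the quadratic terms:
109.0 x + 33.4 y = 3292.67
-102.8 x − 156.8 y = -7114.46
Solving the 2×2 system: x ≈ 20.4, y ≈ 32.0 km.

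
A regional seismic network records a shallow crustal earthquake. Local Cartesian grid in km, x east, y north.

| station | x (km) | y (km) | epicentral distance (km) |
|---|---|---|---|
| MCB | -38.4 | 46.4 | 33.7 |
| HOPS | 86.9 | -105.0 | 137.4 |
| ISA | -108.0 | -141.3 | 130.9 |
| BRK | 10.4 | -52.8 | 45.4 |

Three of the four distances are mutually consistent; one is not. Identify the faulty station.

MCB

Solve using three stations at a time. Using HOPS, ISA, BRK (subtract circle equations pairwise → linear system) gives (x, y) ≈ (-31.4, -35.1).
Distances from that point to each station vs reported:
  MCB: calculated 81.8 vs reported 33.7 → residual 48.1 km
  HOPS: calculated 137.4 vs reported 137.4 → residual 0.0 km
  ISA: calculated 130.9 vs reported 130.9 → residual 0.0 km
  BRK: calculated 45.4 vs reported 45.4 → residual 0.0 km
HOPS, ISA, BRK are mutually consistent (residuals ≈ 0); MCB is off by 48.1 km.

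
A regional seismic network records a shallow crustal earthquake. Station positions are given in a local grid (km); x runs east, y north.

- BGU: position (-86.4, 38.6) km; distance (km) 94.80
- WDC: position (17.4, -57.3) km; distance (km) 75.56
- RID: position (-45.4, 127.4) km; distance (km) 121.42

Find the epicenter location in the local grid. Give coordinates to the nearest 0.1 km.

Circle about each station: (x + 86.4)² + (y − 38.6)² = 94.80²; (x − 17.4)² + (y + 57.3)² = 75.56²; (x + 45.4)² + (y − 127.4)² = 121.42².
Subtracting the BGU equation from the WDC and RID equations removes the quadratic terms:
207.6 x − 191.8 y = -2091.14
82.0 x + 177.6 y = 3581.22
Solving the 2×2 system: x ≈ 6.0, y ≈ 17.4 km.

6.0 km east, 17.4 km north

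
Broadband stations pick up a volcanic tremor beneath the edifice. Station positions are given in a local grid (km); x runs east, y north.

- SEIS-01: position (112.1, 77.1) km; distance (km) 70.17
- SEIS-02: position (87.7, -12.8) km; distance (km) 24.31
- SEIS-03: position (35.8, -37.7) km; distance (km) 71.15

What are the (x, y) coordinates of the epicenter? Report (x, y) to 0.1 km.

Circle about each station: (x − 112.1)² + (y − 77.1)² = 70.17²; (x − 87.7)² + (y + 12.8)² = 24.31²; (x − 35.8)² + (y + 37.7)² = 71.15².
Subtracting the SEIS-01 equation from the SEIS-02 and SEIS-03 equations removes the quadratic terms:
-48.8 x − 179.8 y = -6322.84
-152.6 x − 229.6 y = -15946.38
Solving the 2×2 system: x ≈ 87.2, y ≈ 11.5 km.

x ≈ 87.2 km, y ≈ 11.5 km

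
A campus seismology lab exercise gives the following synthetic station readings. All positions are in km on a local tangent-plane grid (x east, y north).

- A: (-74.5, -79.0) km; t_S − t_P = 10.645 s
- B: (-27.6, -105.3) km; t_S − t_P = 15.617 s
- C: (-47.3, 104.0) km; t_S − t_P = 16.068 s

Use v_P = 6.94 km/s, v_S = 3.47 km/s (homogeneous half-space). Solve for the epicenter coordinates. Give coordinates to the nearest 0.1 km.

Distance from S−P lag: d = Δt · v_P v_S / (v_P − v_S) = Δt · (6.94·3.47)/(6.94−3.47) ≈ 6.9400·Δt.
So d_A = 73.88, d_B = 108.38, d_C = 111.51 km.
Circle about each station: (x + 74.5)² + (y + 79.0)² = 73.88²; (x + 27.6)² + (y + 105.3)² = 108.38²; (x + 47.3)² + (y − 104.0)² = 111.51².
Subtracting the A equation from the B and C equations removes the quadratic terms:
93.8 x − 52.6 y = -6229.37
54.4 x + 366.0 y = -5714.19
Solving the 2×2 system: x ≈ -69.4, y ≈ -5.3 km.

x ≈ -69.4 km, y ≈ -5.3 km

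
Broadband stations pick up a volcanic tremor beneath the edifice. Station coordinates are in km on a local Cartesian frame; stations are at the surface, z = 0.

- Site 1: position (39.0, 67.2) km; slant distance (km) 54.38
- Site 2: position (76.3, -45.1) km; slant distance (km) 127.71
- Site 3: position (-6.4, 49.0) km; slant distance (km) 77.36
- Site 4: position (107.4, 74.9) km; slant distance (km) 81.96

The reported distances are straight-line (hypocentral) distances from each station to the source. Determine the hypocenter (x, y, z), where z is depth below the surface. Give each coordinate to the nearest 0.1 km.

x ≈ 46.2 km, y ≈ 66.7 km, depth ≈ 53.9 km

Each station gives a sphere (x−x_i)² + (y−y_i)² + z² = d_i² (stations at z=0).
Subtracting the Site 1 sphere from Site 2 and Site 3: z² cancels, leaving linear equations in x and y:
74.6 x − 224.6 y = -11533.80
-90.8 x − 36.4 y = -6622.27
Solving: x ≈ 46.195, y ≈ 66.696 km (keep extra digits for the depth step; rounded: 46.2, 66.7).
Then from the Site 1 sphere: z² = 54.38² − (x − 39.0)² − (y − 67.2)² with x = 46.195, y = 66.696, so z ≈ 53.900 ≈ 53.9 km.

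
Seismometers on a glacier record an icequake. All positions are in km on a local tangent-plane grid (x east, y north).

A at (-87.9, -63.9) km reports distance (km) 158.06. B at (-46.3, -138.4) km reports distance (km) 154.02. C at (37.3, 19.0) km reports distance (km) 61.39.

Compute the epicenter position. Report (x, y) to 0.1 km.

67.4 km east, -34.5 km north

Circle about each station: (x + 87.9)² + (y + 63.9)² = 158.06²; (x + 46.3)² + (y + 138.4)² = 154.02²; (x − 37.3)² + (y − 19.0)² = 61.39².
Subtracting the A equation from the B and C equations removes the quadratic terms:
83.2 x − 149.0 y = 10749.43
250.4 x + 165.8 y = 11156.90
Solving the 2×2 system: x ≈ 67.4, y ≈ -34.5 km.
Check against A (with the unrounded x, y): √((x + 87.9)²+(y + 63.9)²) = 158.06 ≈ 158.06 km. ✓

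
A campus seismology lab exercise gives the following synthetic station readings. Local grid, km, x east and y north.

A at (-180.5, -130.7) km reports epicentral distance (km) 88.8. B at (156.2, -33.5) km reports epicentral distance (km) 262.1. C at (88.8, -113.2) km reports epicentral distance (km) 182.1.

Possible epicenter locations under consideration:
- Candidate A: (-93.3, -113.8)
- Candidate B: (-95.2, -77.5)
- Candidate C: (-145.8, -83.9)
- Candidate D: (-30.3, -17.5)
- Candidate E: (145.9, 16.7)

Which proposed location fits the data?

For each candidate, compare |candidate − station| to the reported distance:
Candidate A: residuals A 0.0, B 0.0, C 0.0 → max 0.0 km
Candidate B: residuals A 11.7, B 6.9, C 5.3 → max 11.7 km
Candidate C: residuals A 30.5, B 44.1, C 54.3 → max 54.3 km
Candidate D: residuals A 99.3, B 74.9, C 29.3 → max 99.3 km
Candidate E: residuals A 269.3, B 210.9, C 40.2 → max 269.3 km
Only Candidate A has all residuals ≈ 0.

Candidate A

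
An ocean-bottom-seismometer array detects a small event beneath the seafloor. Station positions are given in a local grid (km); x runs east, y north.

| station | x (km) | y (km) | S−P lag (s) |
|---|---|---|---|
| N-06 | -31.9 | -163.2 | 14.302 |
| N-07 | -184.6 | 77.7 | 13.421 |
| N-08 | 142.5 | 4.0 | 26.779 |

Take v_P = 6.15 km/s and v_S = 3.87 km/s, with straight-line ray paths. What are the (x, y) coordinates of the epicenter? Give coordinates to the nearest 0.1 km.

-131.4 km east, -51.9 km north

Distance from S−P lag: d = Δt · v_P v_S / (v_P − v_S) = Δt · (6.15·3.87)/(6.15−3.87) ≈ 10.4388·Δt.
So d_N-06 = 149.30, d_N-07 = 140.10, d_N-08 = 279.54 km.
Circle about each station: (x + 31.9)² + (y + 163.2)² = 149.30²; (x + 184.6)² + (y − 77.7)² = 140.10²; (x − 142.5)² + (y − 4.0)² = 279.54².
Subtracting pairs of circle equations eliminates x²+y² and gives linear equations (the radical axes):
-305.4 x + 481.8 y = 15125.08
348.8 x + 334.4 y = -63181.72
Solving the 2×2 system: x ≈ -131.4, y ≈ -51.9 km.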